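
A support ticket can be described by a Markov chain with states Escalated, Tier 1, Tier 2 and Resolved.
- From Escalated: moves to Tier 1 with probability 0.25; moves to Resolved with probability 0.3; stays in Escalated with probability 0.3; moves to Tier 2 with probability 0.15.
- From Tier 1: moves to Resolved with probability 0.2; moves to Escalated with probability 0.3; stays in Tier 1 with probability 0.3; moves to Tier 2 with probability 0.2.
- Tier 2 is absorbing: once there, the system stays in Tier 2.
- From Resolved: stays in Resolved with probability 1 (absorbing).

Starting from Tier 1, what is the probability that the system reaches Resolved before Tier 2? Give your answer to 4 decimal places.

Let h(s) be the probability of absorption at Resolved starting from transient state s. Then h(Resolved) = 1 and h(Tier 2) = 0. By first-step analysis:
h(Escalated) = 0.3·h(Escalated) + 0.25·h(Tier 1) + 0.15·0 + 0.3·1
h(Tier 1) = 0.3·h(Escalated) + 0.3·h(Tier 1) + 0.2·0 + 0.2·1
Solving: h(Escalated) = 0.6265, h(Tier 1) = 0.5542.
Starting from Tier 1, the probability is 0.5542.

0.5542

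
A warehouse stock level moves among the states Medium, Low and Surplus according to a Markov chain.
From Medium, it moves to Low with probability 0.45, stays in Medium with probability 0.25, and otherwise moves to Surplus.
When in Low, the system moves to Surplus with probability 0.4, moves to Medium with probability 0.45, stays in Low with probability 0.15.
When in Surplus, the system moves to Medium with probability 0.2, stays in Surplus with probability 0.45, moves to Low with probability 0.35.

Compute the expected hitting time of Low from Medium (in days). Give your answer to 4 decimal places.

2.4113

Let t(s) be the expected number of days to first reach Low from state s, with t(Low) = 0. Conditioning on the first day:
t(Medium) = 1 + 0.25·t(Medium) + 0.3·t(Surplus)
t(Surplus) = 1 + 0.2·t(Medium) + 0.45·t(Surplus)
Solving: t(Medium) = 2.4113, t(Surplus) = 2.6950.
Expected days from Medium to Low: 2.4113.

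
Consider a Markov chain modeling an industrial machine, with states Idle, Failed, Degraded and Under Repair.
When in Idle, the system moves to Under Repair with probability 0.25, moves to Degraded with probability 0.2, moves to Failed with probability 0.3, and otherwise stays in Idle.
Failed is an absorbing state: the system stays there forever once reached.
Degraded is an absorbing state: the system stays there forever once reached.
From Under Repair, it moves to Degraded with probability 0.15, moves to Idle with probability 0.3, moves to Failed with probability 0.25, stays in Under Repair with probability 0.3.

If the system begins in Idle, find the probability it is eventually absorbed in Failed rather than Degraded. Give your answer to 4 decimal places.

Let h(s) be the probability of absorption at Failed starting from transient state s. Then h(Failed) = 1 and h(Degraded) = 0. By first-step analysis:
h(Idle) = 0.25·h(Idle) + 0.3·1 + 0.2·0 + 0.25·h(Under Repair)
h(Under Repair) = 0.3·h(Idle) + 0.25·1 + 0.15·0 + 0.3·h(Under Repair)
Solving: h(Idle) = 0.6056, h(Under Repair) = 0.6167.
Starting from Idle, the probability is 0.6056.

0.6056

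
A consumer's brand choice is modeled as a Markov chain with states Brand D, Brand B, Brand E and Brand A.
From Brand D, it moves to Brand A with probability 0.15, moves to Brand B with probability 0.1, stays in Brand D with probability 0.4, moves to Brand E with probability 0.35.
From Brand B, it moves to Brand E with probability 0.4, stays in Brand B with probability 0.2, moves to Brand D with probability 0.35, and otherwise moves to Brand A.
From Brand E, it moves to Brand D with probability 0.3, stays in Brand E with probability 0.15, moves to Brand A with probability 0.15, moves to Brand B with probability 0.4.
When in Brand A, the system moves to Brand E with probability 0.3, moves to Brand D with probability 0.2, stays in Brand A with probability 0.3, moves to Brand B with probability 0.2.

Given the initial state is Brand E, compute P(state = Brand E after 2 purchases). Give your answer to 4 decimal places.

0.3325

Propagate the distribution vector 2 purchases from Brand E.
After 0 purchases: (0.0000, 0.0000, 1.0000, 0.0000)
After 1 purchase: (0.3000, 0.4000, 0.1500, 0.1500)
After 2 purchases: (0.3350, 0.2000, 0.3325, 0.1325)
P(in Brand E after 2 purchases) = 0.3325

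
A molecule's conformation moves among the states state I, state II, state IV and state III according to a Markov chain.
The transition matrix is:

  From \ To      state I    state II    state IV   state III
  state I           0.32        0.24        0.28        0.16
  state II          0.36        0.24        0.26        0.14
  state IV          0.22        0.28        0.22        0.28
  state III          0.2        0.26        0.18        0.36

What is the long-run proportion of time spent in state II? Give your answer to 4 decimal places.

0.2541

Let the stationary distribution be π with π = πP and π_1 + π_2 + π_3 + π_4 = 1.
π_1 = 0.32·π_1 + 0.36·π_2 + 0.22·π_3 + 0.2·π_4
π_2 = 0.24·π_1 + 0.24·π_2 + 0.28·π_3 + 0.26·π_4
π_3 = 0.28·π_1 + 0.26·π_2 + 0.22·π_3 + 0.18·π_4
Solving with the normalization constraint gives π = (0.2789, 0.2541, 0.2377, 0.2293).
So the stationary probability of state II is 0.2541.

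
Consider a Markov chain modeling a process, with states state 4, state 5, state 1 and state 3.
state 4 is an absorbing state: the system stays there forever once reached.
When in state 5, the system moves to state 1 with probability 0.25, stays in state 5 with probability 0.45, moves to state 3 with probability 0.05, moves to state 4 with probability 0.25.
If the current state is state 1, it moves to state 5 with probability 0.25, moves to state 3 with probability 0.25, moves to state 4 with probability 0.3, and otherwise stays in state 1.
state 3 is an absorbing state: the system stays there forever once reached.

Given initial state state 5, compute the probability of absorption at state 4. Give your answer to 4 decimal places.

Let h(s) be the probability of absorption at state 4 starting from transient state s. Then h(state 4) = 1 and h(state 3) = 0. By first-step analysis:
h(state 5) = 0.25·1 + 0.45·h(state 5) + 0.25·h(state 1) + 0.05·0
h(state 1) = 0.3·1 + 0.25·h(state 5) + 0.2·h(state 1) + 0.25·0
Solving: h(state 5) = 0.7285, h(state 1) = 0.6026.
Starting from state 5, the probability is 0.7285.

0.7285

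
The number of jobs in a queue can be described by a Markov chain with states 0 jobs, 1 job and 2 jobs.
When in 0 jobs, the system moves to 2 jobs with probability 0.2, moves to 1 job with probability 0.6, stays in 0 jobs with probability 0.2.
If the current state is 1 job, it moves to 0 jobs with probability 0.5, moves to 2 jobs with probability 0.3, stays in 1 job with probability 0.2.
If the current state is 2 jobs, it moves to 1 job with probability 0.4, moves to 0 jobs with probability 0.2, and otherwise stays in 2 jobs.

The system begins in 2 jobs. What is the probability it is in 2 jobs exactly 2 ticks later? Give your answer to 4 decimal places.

Sum over the intermediate state after 1 tick:
P = P(2 jobs→0 jobs)·P(0 jobs→2 jobs) + P(2 jobs→1 job)·P(1 job→2 jobs) + P(2 jobs→2 jobs)·P(2 jobs→2 jobs)
  = 0.2×0.2 + 0.4×0.3 + 0.4×0.4
  = 0.0400 + 0.1200 + 0.1600 = 0.3200

0.3200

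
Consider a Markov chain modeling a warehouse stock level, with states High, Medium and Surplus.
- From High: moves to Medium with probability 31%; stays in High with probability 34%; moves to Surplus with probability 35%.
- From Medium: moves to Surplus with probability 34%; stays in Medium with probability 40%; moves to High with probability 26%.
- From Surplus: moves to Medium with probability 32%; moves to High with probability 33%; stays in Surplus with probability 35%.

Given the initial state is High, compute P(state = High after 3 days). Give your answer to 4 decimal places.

0.3092

Propagate the distribution vector 3 days from High.
After 0 days: (1.0000, 0.0000, 0.0000)
After 1 day: (0.3400, 0.3100, 0.3500)
After 2 days: (0.3117, 0.3414, 0.3469)
After 3 days: (0.3092, 0.3442, 0.3466)
P(in High after 3 days) = 0.3092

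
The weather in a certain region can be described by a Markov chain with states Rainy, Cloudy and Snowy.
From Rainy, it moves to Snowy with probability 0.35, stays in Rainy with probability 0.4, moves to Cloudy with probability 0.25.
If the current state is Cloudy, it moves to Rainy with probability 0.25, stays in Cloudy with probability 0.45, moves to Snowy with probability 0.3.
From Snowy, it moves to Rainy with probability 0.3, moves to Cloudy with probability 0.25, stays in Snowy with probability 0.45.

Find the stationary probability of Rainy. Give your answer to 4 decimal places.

Let the stationary distribution be π with π = πP and π_1 + π_2 + π_3 = 1.
π_1 = 0.4·π_1 + 0.25·π_2 + 0.3·π_3
π_2 = 0.25·π_1 + 0.45·π_2 + 0.25·π_3
Solving with the normalization constraint gives π = (0.3160, 0.3125, 0.3715).
So the stationary probability of Rainy is 0.3160.

0.3160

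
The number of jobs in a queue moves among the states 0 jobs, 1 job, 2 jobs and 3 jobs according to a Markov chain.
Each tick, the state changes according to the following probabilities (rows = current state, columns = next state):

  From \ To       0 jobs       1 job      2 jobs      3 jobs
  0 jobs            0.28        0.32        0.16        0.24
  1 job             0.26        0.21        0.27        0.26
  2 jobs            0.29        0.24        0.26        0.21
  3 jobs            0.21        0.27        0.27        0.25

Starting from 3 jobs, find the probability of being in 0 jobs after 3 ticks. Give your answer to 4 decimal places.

Propagate the distribution vector 3 ticks from 3 jobs.
After 0 ticks: (0.0000, 0.0000, 0.0000, 1.0000)
After 1 tick: (0.2100, 0.2700, 0.2700, 0.2500)
After 2 ticks: (0.2598, 0.2562, 0.2442, 0.2398)
After 3 ticks: (0.2605, 0.2603, 0.2390, 0.2402)
P(in 0 jobs after 3 ticks) = 0.2605

0.2605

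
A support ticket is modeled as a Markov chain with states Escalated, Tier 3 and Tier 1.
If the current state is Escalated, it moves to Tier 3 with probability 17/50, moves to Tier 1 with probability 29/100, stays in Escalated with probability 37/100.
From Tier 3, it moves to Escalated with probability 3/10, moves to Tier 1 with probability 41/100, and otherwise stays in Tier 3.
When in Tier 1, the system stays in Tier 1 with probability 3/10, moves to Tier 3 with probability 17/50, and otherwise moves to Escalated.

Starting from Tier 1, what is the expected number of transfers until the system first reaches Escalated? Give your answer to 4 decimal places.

2.9362

Let t(s) be the expected number of transfers to first reach Escalated from state s, with t(Escalated) = 0. Conditioning on the first transfer:
t(Tier 3) = 1 + 0.29·t(Tier 3) + 0.41·t(Tier 1)
t(Tier 1) = 1 + 0.34·t(Tier 3) + 0.3·t(Tier 1)
Solving: t(Tier 3) = 3.1040, t(Tier 1) = 2.9362.
Expected transfers from Tier 1 to Escalated: 2.9362.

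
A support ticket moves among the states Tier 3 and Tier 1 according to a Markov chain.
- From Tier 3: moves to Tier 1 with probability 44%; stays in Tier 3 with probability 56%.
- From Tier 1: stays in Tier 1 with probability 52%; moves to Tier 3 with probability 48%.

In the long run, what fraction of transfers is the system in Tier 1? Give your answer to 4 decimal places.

Let the stationary distribution be π with π = πP and π_1 + π_2 = 1.
π_1 = 0.56·π_1 + 0.48·π_2
Solving with the normalization constraint gives π = (0.5217, 0.4783).
So the stationary probability of Tier 1 is 0.4783.

0.4783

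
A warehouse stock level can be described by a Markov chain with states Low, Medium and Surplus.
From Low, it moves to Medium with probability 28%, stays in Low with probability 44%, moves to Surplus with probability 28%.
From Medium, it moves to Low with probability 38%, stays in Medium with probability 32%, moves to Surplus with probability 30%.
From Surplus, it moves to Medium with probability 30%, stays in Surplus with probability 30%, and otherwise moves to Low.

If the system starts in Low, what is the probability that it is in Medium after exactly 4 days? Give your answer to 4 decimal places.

0.2977

Propagate the distribution vector 4 days from Low.
After 0 days: (1.0000, 0.0000, 0.0000)
After 1 day: (0.4400, 0.2800, 0.2800)
After 2 days: (0.4120, 0.2968, 0.2912)
After 3 days: (0.4105, 0.2977, 0.2918)
After 4 days: (0.4105, 0.2977, 0.2918)
P(in Medium after 4 days) = 0.2977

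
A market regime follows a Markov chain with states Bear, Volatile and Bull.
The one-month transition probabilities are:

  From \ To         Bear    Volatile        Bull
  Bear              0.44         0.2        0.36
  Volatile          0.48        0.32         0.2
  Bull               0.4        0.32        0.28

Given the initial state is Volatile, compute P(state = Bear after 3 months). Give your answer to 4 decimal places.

Propagate the distribution vector 3 months from Volatile.
After 0 months: (0.0000, 1.0000, 0.0000)
After 1 month: (0.4800, 0.3200, 0.2000)
After 2 months: (0.4448, 0.2624, 0.2928)
After 3 months: (0.4388, 0.2666, 0.2946)
P(in Bear after 3 months) = 0.4388

0.4388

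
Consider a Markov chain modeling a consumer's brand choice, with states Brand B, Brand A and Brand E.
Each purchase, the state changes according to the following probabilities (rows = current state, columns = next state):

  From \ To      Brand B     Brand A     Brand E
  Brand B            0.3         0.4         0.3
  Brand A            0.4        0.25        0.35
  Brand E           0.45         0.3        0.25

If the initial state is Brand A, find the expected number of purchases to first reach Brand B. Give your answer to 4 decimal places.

2.4044

Let t(s) be the expected number of purchases to first reach Brand B from state s, with t(Brand B) = 0. Conditioning on the first purchase:
t(Brand A) = 1 + 0.25·t(Brand A) + 0.35·t(Brand E)
t(Brand E) = 1 + 0.3·t(Brand A) + 0.25·t(Brand E)
Solving: t(Brand A) = 2.4044, t(Brand E) = 2.2951.
Expected purchases from Brand A to Brand B: 2.4044.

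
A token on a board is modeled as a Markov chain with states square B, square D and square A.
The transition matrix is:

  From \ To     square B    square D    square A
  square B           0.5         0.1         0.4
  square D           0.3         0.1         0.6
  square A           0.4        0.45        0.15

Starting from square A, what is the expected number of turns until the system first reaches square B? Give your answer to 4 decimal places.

2.7273

Let t(s) be the expected number of turns to first reach square B from state s, with t(square B) = 0. Conditioning on the first turn:
t(square D) = 1 + 0.1·t(square D) + 0.6·t(square A)
t(square A) = 1 + 0.45·t(square D) + 0.15·t(square A)
Solving: t(square D) = 2.9293, t(square A) = 2.7273.
Expected turns from square A to square B: 2.7273.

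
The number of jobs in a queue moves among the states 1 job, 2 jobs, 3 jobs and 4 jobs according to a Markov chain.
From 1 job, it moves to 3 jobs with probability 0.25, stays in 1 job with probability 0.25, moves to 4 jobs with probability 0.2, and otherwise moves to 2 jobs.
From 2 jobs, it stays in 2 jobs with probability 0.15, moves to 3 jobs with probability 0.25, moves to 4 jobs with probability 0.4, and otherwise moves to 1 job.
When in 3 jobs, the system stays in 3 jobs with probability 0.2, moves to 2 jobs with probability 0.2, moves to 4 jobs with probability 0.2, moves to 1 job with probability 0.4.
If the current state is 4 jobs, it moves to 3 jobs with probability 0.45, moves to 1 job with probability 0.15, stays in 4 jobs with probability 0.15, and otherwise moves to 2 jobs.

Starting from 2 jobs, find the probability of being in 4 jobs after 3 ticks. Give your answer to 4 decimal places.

Propagate the distribution vector 3 ticks from 2 jobs.
After 0 ticks: (0.0000, 1.0000, 0.0000, 0.0000)
After 1 tick: (0.2000, 0.1500, 0.2500, 0.4000)
After 2 ticks: (0.2400, 0.2325, 0.3175, 0.2100)
After 3 ticks: (0.2650, 0.2229, 0.2761, 0.2360)
P(in 4 jobs after 3 ticks) = 0.2360

0.2360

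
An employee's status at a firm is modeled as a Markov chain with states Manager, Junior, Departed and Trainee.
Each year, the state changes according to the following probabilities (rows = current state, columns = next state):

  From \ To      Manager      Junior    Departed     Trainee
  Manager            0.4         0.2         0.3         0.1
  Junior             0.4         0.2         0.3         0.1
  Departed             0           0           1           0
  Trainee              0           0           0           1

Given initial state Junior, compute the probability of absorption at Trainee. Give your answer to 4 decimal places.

Let h(s) be the probability of absorption at Trainee starting from transient state s. Then h(Trainee) = 1 and h(Departed) = 0. By first-step analysis:
h(Manager) = 0.4·h(Manager) + 0.2·h(Junior) + 0.3·0 + 0.1·1
h(Junior) = 0.4·h(Manager) + 0.2·h(Junior) + 0.3·0 + 0.1·1
Solving: h(Manager) = 0.2500, h(Junior) = 0.2500.
Starting from Junior, the probability is 0.2500.

0.2500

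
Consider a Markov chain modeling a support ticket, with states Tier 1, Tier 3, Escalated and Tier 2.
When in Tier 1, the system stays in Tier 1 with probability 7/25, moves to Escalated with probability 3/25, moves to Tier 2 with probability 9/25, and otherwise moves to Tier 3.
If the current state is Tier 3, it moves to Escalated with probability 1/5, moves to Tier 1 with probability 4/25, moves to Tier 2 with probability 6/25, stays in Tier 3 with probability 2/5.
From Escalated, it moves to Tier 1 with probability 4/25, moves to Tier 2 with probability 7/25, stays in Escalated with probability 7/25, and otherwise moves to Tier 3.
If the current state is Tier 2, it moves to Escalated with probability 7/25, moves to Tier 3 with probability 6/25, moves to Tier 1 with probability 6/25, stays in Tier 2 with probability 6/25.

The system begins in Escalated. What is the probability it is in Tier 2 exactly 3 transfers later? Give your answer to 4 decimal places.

Propagate the distribution vector 3 transfers from Escalated.
After 0 transfers: (0.0000, 0.0000, 1.0000, 0.0000)
After 1 transfer: (0.1600, 0.2800, 0.2800, 0.2800)
After 2 transfers: (0.2016, 0.2960, 0.2320, 0.2704)
After 3 transfers: (0.2058, 0.2966, 0.2241, 0.2735)
P(in Tier 2 after 3 transfers) = 0.2735

0.2735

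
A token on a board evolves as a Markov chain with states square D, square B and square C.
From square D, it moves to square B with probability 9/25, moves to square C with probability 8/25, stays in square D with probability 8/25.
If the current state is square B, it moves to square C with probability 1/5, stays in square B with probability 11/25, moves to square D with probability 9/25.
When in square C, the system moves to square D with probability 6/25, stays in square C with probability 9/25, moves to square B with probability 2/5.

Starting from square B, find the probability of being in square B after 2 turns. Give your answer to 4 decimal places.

Sum over the intermediate state after 1 turn:
P = P(square B→square D)·P(square D→square B) + P(square B→square B)·P(square B→square B) + P(square B→square C)·P(square C→square B)
  = 0.36×0.36 + 0.44×0.44 + 0.2×0.4
  = 0.1296 + 0.1936 + 0.0800 = 0.4032

0.4032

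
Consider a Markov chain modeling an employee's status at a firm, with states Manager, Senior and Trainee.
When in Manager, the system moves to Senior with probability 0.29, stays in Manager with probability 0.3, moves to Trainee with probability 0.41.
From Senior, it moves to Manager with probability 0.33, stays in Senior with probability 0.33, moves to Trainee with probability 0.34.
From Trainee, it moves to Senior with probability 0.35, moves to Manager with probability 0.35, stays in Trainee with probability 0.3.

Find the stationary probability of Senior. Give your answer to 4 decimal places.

0.3239

Let the stationary distribution be π with π = πP and π_1 + π_2 + π_3 = 1.
π_1 = 0.3·π_1 + 0.33·π_2 + 0.35·π_3
π_2 = 0.29·π_1 + 0.33·π_2 + 0.35·π_3
Solving with the normalization constraint gives π = (0.3272, 0.3239, 0.3489).
So the stationary probability of Senior is 0.3239.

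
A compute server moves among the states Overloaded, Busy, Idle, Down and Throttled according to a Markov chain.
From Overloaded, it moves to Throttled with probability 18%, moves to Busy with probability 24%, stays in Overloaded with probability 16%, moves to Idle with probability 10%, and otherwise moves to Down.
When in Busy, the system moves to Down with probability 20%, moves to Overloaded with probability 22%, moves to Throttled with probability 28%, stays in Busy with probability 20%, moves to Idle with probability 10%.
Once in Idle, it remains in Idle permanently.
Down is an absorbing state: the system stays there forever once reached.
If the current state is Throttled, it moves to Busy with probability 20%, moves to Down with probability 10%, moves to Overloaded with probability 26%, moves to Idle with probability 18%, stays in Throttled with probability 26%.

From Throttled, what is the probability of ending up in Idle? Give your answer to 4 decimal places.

Let h(s) be the probability of absorption at Idle starting from transient state s. Then h(Idle) = 1 and h(Down) = 0. By first-step analysis:
h(Overloaded) = 0.16·h(Overloaded) + 0.24·h(Busy) + 0.1·1 + 0.32·0 + 0.18·h(Throttled)
h(Busy) = 0.22·h(Overloaded) + 0.2·h(Busy) + 0.1·1 + 0.2·0 + 0.28·h(Throttled)
h(Throttled) = 0.26·h(Overloaded) + 0.2·h(Busy) + 0.18·1 + 0.1·0 + 0.26·h(Throttled)
Solving: h(Overloaded) = 0.3243, h(Busy) = 0.3746, h(Throttled) = 0.4585.
Starting from Throttled, the probability is 0.4585.

0.4585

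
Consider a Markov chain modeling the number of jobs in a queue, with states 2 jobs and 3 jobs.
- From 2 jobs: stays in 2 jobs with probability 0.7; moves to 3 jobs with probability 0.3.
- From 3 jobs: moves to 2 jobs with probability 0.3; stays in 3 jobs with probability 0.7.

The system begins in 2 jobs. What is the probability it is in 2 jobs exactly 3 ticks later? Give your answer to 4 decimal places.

0.5320

Propagate the distribution vector 3 ticks from 2 jobs.
After 0 ticks: (1.0000, 0.0000)
After 1 tick: (0.7000, 0.3000)
After 2 ticks: (0.5800, 0.4200)
After 3 ticks: (0.5320, 0.4680)
P(in 2 jobs after 3 ticks) = 0.5320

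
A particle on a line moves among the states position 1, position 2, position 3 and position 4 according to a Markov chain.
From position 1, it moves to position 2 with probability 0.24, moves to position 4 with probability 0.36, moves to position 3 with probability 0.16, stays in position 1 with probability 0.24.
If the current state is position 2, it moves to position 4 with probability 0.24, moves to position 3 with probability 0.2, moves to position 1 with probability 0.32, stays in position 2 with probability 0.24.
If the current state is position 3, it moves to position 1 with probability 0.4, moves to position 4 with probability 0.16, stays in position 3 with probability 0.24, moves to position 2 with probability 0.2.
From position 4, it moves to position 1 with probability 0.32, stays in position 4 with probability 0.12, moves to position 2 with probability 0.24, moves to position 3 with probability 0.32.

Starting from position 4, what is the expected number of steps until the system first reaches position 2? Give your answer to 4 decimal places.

Let t(s) be the expected number of steps to first reach position 2 from state s, with t(position 2) = 0. Conditioning on the first step:
t(position 1) = 1 + 0.24·t(position 1) + 0.16·t(position 3) + 0.36·t(position 4)
t(position 3) = 1 + 0.4·t(position 1) + 0.24·t(position 3) + 0.16·t(position 4)
t(position 4) = 1 + 0.32·t(position 1) + 0.32·t(position 3) + 0.12·t(position 4)
Solving: t(position 1) = 4.3240, t(position 3) = 4.5068, t(position 4) = 4.3476.
Expected steps from position 4 to position 2: 4.3476.

4.3476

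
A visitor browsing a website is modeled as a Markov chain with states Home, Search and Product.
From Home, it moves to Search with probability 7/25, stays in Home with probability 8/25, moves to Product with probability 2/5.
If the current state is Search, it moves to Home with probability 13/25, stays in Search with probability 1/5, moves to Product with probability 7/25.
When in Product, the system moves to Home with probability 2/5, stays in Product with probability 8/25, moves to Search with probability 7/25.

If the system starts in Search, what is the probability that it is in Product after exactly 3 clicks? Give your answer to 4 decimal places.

0.3400

Propagate the distribution vector 3 clicks from Search.
After 0 clicks: (0.0000, 1.0000, 0.0000)
After 1 click: (0.5200, 0.2000, 0.2800)
After 2 clicks: (0.3824, 0.2640, 0.3536)
After 3 clicks: (0.4011, 0.2589, 0.3400)
P(in Product after 3 clicks) = 0.3400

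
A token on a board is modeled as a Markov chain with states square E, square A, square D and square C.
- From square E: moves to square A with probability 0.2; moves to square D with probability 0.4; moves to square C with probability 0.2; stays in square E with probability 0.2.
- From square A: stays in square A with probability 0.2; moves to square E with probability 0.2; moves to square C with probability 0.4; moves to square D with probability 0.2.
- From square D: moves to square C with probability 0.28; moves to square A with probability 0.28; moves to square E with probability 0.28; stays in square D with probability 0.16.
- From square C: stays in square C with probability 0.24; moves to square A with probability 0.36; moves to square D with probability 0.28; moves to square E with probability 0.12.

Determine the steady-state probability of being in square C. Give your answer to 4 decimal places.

0.2847

Let the stationary distribution be π with π = πP and π_1 + π_2 + π_3 + π_4 = 1.
π_1 = 0.2·π_1 + 0.2·π_2 + 0.28·π_3 + 0.12·π_4
π_2 = 0.2·π_1 + 0.2·π_2 + 0.28·π_3 + 0.36·π_4
π_3 = 0.4·π_1 + 0.2·π_2 + 0.16·π_3 + 0.28·π_4
Solving with the normalization constraint gives π = (0.1974, 0.2657, 0.2522, 0.2847).
So the stationary probability of square C is 0.2847.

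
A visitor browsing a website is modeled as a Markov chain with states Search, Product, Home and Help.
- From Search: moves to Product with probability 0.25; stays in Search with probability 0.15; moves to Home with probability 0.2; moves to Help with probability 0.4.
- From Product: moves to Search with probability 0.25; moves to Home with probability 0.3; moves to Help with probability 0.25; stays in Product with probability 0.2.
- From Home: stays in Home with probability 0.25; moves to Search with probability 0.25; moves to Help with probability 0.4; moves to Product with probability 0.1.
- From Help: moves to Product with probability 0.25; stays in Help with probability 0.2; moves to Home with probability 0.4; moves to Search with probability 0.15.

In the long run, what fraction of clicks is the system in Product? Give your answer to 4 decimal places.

0.1958

Let the stationary distribution be π with π = πP and π_1 + π_2 + π_3 + π_4 = 1.
π_1 = 0.15·π_1 + 0.25·π_2 + 0.25·π_3 + 0.15·π_4
π_2 = 0.25·π_1 + 0.2·π_2 + 0.1·π_3 + 0.25·π_4
π_3 = 0.2·π_1 + 0.3·π_2 + 0.25·π_3 + 0.4·π_4
Solving with the normalization constraint gives π = (0.1992, 0.1958, 0.2962, 0.3089).
So the stationary probability of Product is 0.1958.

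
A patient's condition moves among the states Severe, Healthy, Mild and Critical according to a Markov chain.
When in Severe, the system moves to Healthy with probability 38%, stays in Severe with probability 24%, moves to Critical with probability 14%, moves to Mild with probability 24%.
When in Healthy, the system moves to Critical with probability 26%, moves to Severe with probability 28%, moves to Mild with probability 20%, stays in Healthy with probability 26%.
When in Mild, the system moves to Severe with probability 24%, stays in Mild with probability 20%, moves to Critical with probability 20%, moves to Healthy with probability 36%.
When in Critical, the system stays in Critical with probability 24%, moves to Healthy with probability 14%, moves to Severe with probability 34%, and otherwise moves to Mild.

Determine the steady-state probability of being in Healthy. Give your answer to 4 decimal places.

0.2903

Let the stationary distribution be π with π = πP and π_1 + π_2 + π_3 + π_4 = 1.
π_1 = 0.24·π_1 + 0.28·π_2 + 0.24·π_3 + 0.34·π_4
π_2 = 0.38·π_1 + 0.26·π_2 + 0.36·π_3 + 0.14·π_4
π_3 = 0.24·π_1 + 0.2·π_2 + 0.2·π_3 + 0.28·π_4
Solving with the normalization constraint gives π = (0.2726, 0.2903, 0.2277, 0.2094).
So the stationary probability of Healthy is 0.2903.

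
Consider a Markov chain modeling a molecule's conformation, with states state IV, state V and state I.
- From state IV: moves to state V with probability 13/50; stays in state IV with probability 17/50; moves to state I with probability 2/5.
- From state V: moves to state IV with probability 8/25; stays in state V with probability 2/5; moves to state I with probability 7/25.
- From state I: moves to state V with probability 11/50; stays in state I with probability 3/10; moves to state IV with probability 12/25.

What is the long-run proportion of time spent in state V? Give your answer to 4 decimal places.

0.2869

Let the stationary distribution be π with π = πP and π_1 + π_2 + π_3 = 1.
π_1 = 0.34·π_1 + 0.32·π_2 + 0.48·π_3
π_2 = 0.26·π_1 + 0.4·π_2 + 0.22·π_3
Solving with the normalization constraint gives π = (0.3808, 0.2869, 0.3323).
So the stationary probability of state V is 0.2869.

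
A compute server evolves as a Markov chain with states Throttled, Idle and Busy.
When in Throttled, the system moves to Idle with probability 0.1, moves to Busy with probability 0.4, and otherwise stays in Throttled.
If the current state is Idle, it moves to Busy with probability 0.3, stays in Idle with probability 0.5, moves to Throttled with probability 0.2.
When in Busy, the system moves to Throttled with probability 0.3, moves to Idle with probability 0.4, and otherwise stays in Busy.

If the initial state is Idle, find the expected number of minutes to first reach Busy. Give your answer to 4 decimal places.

Let t(s) be the expected number of minutes to first reach Busy from state s, with t(Busy) = 0. Conditioning on the first minute:
t(Throttled) = 1 + 0.5·t(Throttled) + 0.1·t(Idle)
t(Idle) = 1 + 0.2·t(Throttled) + 0.5·t(Idle)
Solving: t(Throttled) = 2.6087, t(Idle) = 3.0435.
Expected minutes from Idle to Busy: 3.0435.

3.0435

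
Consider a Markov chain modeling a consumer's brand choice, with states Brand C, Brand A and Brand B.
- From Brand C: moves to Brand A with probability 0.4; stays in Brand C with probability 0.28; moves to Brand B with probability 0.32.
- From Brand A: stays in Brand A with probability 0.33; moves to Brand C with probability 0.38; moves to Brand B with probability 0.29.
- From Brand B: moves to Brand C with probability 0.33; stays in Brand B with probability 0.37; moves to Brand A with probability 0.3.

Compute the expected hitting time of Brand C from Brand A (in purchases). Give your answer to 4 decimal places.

2.7454

Let t(s) be the expected number of purchases to first reach Brand C from state s, with t(Brand C) = 0. Conditioning on the first purchase:
t(Brand A) = 1 + 0.33·t(Brand A) + 0.29·t(Brand B)
t(Brand B) = 1 + 0.3·t(Brand A) + 0.37·t(Brand B)
Solving: t(Brand A) = 2.7454, t(Brand B) = 2.8947.
Expected purchases from Brand A to Brand C: 2.7454.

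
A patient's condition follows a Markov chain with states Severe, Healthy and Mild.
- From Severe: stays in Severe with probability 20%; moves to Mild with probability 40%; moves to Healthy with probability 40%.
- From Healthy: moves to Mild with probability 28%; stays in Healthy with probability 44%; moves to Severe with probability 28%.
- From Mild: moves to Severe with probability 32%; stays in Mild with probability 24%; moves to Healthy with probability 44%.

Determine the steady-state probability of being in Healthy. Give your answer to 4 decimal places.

Let the stationary distribution be π with π = πP and π_1 + π_2 + π_3 = 1.
π_1 = 0.2·π_1 + 0.28·π_2 + 0.32·π_3
π_2 = 0.4·π_1 + 0.44·π_2 + 0.44·π_3
Solving with the normalization constraint gives π = (0.2704, 0.4292, 0.3004).
So the stationary probability of Healthy is 0.4292.

0.4292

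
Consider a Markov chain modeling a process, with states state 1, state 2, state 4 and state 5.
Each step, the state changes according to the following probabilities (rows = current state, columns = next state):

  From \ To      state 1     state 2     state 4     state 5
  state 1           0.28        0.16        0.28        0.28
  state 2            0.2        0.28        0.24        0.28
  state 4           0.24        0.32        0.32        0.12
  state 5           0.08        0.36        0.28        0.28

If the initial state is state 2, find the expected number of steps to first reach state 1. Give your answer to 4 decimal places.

Let t(s) be the expected number of steps to first reach state 1 from state s, with t(state 1) = 0. Conditioning on the first step:
t(state 2) = 1 + 0.28·t(state 2) + 0.24·t(state 4) + 0.28·t(state 5)
t(state 4) = 1 + 0.32·t(state 2) + 0.32·t(state 4) + 0.12·t(state 5)
t(state 5) = 1 + 0.36·t(state 2) + 0.28·t(state 4) + 0.28·t(state 5)
Solving: t(state 2) = 5.4809, t(state 4) = 5.1306, t(state 5) = 6.1246.
Expected steps from state 2 to state 1: 5.4809.

5.4809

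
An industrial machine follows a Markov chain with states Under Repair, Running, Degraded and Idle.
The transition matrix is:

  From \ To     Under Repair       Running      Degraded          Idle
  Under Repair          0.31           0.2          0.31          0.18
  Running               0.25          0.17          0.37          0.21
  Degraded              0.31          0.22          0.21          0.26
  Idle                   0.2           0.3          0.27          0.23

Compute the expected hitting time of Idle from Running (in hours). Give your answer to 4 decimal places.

Let t(s) be the expected number of hours to first reach Idle from state s, with t(Idle) = 0. Conditioning on the first hour:
t(Under Repair) = 1 + 0.31·t(Under Repair) + 0.2·t(Running) + 0.31·t(Degraded)
t(Running) = 1 + 0.25·t(Under Repair) + 0.17·t(Running) + 0.37·t(Degraded)
t(Degraded) = 1 + 0.31·t(Under Repair) + 0.22·t(Running) + 0.21·t(Degraded)
Solving: t(Under Repair) = 4.7752, t(Running) = 4.6158, t(Degraded) = 4.4251.
Expected hours from Running to Idle: 4.6158.

4.6158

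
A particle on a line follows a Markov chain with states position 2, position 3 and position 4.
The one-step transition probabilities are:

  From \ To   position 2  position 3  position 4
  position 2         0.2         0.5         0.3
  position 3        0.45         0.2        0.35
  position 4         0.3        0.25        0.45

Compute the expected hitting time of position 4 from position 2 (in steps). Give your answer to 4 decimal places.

3.1325

Let t(s) be the expected number of steps to first reach position 4 from state s, with t(position 4) = 0. Conditioning on the first step:
t(position 2) = 1 + 0.2·t(position 2) + 0.5·t(position 3)
t(position 3) = 1 + 0.45·t(position 2) + 0.2·t(position 3)
Solving: t(position 2) = 3.1325, t(position 3) = 3.0120.
Expected steps from position 2 to position 4: 3.1325.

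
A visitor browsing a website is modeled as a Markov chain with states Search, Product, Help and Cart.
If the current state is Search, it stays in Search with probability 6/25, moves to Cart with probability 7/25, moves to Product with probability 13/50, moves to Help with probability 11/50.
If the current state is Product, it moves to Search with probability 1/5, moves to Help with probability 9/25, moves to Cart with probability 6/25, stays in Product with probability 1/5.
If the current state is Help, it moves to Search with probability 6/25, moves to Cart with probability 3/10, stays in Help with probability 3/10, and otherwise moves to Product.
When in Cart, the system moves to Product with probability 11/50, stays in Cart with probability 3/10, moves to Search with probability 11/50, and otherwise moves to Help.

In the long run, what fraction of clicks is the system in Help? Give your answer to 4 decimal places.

0.2831

Let the stationary distribution be π with π = πP and π_1 + π_2 + π_3 + π_4 = 1.
π_1 = 0.24·π_1 + 0.2·π_2 + 0.24·π_3 + 0.22·π_4
π_2 = 0.26·π_1 + 0.2·π_2 + 0.16·π_3 + 0.22·π_4
π_3 = 0.22·π_1 + 0.36·π_2 + 0.3·π_3 + 0.26·π_4
Solving with the normalization constraint gives π = (0.2260, 0.2079, 0.2831, 0.2830).
So the stationary probability of Help is 0.2831.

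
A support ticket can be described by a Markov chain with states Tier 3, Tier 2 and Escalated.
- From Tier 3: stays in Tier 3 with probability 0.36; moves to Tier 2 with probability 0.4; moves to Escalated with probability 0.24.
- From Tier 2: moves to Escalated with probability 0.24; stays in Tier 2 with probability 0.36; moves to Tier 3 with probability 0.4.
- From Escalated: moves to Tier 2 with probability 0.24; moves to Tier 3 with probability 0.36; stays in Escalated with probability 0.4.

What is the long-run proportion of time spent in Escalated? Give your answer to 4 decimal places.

0.2857

Let the stationary distribution be π with π = πP and π_1 + π_2 + π_3 = 1.
π_1 = 0.36·π_1 + 0.4·π_2 + 0.36·π_3
π_2 = 0.4·π_1 + 0.36·π_2 + 0.24·π_3
Solving with the normalization constraint gives π = (0.3736, 0.3407, 0.2857).
So the stationary probability of Escalated is 0.2857.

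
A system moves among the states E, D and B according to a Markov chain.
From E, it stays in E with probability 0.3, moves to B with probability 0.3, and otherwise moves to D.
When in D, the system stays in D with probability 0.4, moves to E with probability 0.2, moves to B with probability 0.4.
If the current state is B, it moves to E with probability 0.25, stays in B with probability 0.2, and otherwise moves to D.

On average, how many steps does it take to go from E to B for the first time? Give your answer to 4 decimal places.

2.9412

Let t(s) be the expected number of steps to first reach B from state s, with t(B) = 0. Conditioning on the first step:
t(E) = 1 + 0.3·t(E) + 0.4·t(D)
t(D) = 1 + 0.2·t(E) + 0.4·t(D)
Solving: t(E) = 2.9412, t(D) = 2.6471.
Expected steps from E to B: 2.9412.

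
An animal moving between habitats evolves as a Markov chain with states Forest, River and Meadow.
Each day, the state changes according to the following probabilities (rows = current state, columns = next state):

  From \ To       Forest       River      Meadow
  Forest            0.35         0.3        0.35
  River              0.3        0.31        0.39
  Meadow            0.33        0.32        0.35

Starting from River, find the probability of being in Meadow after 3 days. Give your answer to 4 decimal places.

Propagate the distribution vector 3 days from River.
After 0 days: (0.0000, 1.0000, 0.0000)
After 1 day: (0.3000, 0.3100, 0.3900)
After 2 days: (0.3267, 0.3109, 0.3624)
After 3 days: (0.3272, 0.3104, 0.3624)
P(in Meadow after 3 days) = 0.3624

0.3624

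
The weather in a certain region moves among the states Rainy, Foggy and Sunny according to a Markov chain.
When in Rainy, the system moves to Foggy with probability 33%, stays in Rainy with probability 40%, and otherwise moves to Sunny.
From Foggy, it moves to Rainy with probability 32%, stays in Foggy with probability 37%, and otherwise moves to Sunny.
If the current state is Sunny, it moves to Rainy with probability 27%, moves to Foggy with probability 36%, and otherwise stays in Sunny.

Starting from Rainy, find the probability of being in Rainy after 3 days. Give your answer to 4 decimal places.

0.3316

Propagate the distribution vector 3 days from Rainy.
After 0 days: (1.0000, 0.0000, 0.0000)
After 1 day: (0.4000, 0.3300, 0.2700)
After 2 days: (0.3385, 0.3513, 0.3102)
After 3 days: (0.3316, 0.3534, 0.3151)
P(in Rainy after 3 days) = 0.3316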